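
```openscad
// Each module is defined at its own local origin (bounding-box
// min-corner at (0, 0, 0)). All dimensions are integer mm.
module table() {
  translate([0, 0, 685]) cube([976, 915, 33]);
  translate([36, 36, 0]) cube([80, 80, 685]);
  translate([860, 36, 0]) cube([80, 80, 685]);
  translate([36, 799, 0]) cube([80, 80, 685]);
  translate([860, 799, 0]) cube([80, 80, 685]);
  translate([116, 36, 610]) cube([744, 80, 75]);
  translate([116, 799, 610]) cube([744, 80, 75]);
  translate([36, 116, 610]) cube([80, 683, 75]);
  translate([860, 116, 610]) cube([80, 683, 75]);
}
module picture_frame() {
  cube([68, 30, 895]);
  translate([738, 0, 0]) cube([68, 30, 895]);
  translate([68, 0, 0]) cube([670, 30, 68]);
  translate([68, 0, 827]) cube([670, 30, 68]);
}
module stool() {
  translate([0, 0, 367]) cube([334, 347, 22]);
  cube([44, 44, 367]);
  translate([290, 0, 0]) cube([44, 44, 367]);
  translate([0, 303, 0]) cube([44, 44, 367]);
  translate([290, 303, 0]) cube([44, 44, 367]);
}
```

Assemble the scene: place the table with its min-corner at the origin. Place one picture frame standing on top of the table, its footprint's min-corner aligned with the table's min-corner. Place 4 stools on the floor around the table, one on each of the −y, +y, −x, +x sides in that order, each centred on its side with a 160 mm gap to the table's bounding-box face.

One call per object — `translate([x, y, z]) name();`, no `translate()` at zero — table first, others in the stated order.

table();
translate([0, 0, 718]) picture_frame();
translate([321, -507, 0]) stool();
translate([321, 1075, 0]) stool();
translate([-494, 284, 0]) stool();
translate([1136, 284, 0]) stool();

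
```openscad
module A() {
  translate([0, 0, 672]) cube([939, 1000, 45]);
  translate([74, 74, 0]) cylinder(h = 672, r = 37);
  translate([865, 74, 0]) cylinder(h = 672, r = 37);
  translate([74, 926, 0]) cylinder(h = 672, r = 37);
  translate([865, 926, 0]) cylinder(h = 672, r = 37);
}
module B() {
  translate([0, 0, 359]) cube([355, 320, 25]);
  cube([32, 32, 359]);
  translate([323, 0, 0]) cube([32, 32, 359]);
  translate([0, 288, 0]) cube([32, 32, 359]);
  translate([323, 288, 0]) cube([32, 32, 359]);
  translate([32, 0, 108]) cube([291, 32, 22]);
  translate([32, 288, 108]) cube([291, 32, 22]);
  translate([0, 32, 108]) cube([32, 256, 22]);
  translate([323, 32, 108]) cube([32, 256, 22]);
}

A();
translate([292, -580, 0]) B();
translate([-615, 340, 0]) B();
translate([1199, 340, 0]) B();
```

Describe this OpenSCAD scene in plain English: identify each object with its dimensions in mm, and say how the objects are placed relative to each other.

A is a table: top 939 mm (x) × 1000 mm (y), 45 mm thick, upper face at z = 717 mm, on four round legs of 74 mm diameter, each leg's bounding box inset 37 mm from the nearest pair of top edges, running from z = 0 to the bottom of the top.

B is a simple wooden stool: a rectangular seat 355 mm (x) by 320 mm (y), 25 mm thick, top face at z = 384 mm, on four square legs, each 32×32 mm in cross-section. The legs rest on z = 0, each flush with a corner of the seat. Four stretchers, 32 mm wide and 22 mm tall, connect adjacent legs with their undersides at z = 108 mm, each running between the inner faces of the legs it joins and aligned with the legs' outer faces on the other axis.

Three stools sit around the table at the −y, −x, +x sides.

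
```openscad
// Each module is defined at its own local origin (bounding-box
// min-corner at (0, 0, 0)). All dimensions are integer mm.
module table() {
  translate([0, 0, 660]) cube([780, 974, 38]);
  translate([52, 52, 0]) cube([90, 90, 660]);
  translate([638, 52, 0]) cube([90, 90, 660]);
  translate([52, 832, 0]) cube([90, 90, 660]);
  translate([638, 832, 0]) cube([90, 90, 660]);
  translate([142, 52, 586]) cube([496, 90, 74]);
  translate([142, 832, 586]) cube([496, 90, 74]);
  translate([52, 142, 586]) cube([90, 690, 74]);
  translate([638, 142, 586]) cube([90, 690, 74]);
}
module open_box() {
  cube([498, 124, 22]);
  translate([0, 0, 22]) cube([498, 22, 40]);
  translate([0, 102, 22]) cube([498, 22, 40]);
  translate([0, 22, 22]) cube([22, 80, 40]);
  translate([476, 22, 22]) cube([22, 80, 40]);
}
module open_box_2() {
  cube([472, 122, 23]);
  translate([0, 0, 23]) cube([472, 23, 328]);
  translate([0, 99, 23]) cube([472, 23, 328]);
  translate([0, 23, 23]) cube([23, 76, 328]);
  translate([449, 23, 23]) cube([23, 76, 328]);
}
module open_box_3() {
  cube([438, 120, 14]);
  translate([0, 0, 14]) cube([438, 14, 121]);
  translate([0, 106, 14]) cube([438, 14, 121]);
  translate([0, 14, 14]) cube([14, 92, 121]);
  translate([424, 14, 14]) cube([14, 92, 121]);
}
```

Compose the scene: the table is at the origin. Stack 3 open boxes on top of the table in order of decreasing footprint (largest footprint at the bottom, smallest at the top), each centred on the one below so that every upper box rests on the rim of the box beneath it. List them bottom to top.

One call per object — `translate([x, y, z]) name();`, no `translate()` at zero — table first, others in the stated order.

table();
translate([141, 425, 698]) open_box();
translate([154, 426, 760]) open_box_2();
translate([171, 427, 1111]) open_box_3();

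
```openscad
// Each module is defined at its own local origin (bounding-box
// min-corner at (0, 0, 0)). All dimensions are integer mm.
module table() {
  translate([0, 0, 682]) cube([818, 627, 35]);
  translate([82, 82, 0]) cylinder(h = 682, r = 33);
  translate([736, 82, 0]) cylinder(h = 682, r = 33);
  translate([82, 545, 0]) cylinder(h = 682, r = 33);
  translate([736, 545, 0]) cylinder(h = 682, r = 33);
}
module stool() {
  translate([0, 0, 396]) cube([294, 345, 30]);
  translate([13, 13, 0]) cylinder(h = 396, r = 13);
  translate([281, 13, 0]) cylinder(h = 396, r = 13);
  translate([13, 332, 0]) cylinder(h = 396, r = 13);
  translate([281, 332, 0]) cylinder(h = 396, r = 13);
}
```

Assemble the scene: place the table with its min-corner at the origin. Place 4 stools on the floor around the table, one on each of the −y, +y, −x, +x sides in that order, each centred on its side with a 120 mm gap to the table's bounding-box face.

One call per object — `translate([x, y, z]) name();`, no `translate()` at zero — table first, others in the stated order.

table();
translate([262, -465, 0]) stool();
translate([262, 747, 0]) stool();
translate([-414, 141, 0]) stool();
translate([938, 141, 0]) stool();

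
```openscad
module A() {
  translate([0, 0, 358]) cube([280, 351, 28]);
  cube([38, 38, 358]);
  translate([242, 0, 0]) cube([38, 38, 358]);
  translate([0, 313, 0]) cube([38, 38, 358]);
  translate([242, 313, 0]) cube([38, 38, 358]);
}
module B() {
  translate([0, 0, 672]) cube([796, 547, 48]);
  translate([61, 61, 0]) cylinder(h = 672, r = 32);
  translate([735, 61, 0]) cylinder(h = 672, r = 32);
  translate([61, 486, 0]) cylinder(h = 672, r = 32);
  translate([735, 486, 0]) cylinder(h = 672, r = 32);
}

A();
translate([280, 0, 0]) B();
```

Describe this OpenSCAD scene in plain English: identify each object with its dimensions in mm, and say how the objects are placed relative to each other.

A is a four-legged stool. The seat is a 280×351×28 mm slab whose top surface is at z = 386 mm; four square legs, each 38×38 mm in cross-section, run from the floor (z = 0) to the underside of the seat, each flush with a corner of the seat.

B is a rectangular dining table. The top is 796×547×48 mm with its upper surface at z = 720 mm. It stands on four round legs of 64 mm diameter, each leg's bounding box inset 29 mm from the nearest pair of top edges, running from the floor to the underside of the top.

The table is against the stool's +x side, with their −y faces flush.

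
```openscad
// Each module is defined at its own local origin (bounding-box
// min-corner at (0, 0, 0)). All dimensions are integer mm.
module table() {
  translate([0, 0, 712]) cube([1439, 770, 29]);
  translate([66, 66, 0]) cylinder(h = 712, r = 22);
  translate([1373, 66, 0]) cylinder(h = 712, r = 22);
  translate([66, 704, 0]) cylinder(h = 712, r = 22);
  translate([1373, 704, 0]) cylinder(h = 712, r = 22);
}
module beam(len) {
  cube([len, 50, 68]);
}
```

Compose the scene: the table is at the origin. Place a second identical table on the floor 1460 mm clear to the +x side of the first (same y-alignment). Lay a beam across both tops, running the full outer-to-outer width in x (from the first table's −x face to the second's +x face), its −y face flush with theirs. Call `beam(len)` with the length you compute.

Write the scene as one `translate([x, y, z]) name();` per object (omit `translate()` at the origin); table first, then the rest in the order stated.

table();
translate([2899, 0, 0]) table();
translate([0, 0, 741]) beam(4338);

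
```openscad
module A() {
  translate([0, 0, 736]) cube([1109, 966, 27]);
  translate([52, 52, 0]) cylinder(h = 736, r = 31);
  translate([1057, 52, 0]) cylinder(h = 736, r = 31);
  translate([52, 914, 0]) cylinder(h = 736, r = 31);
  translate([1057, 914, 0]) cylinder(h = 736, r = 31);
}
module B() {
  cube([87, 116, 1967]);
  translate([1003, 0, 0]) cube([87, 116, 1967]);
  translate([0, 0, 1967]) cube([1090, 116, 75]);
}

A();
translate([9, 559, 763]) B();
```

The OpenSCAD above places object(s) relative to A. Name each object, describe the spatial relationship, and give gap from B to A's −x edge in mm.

The door frame's min-x is at 9; the table's min-x is 0; gap = 9 mm.

A is a table. B is a door frame. The door frame is on top of the table. The gap from the door frame to the table's −x edge is 9 mm.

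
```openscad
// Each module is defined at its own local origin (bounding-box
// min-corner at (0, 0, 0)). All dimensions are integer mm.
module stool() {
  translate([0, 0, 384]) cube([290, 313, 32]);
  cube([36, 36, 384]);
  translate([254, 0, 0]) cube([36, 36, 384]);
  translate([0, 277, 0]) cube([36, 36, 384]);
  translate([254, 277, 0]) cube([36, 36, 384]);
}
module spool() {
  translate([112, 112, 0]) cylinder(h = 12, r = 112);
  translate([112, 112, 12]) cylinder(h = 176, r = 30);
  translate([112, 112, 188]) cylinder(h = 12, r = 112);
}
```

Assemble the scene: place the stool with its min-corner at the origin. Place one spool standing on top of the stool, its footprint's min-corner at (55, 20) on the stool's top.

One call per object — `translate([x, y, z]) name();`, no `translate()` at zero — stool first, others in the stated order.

stool();
translate([55, 20, 416]) spool();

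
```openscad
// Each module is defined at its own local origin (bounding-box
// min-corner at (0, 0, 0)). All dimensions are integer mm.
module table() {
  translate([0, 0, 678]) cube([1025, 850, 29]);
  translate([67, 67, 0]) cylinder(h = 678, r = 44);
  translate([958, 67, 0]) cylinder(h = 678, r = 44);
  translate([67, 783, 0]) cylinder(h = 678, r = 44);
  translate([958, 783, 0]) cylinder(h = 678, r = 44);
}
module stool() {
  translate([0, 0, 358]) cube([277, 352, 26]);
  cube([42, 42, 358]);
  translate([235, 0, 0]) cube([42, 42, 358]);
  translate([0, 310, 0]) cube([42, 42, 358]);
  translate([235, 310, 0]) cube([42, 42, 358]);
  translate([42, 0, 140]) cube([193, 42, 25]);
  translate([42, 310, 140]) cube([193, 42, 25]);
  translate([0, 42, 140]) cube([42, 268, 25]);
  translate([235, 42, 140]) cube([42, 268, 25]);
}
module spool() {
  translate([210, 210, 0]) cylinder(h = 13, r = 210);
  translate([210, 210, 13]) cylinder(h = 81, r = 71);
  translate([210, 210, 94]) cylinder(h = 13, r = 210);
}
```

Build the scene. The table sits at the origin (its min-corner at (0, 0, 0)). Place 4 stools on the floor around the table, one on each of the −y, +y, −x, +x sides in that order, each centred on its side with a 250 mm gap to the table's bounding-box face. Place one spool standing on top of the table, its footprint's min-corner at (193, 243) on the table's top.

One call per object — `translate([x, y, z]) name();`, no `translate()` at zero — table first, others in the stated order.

table();
translate([374, -602, 0]) stool();
translate([374, 1100, 0]) stool();
translate([-527, 249, 0]) stool();
translate([1275, 249, 0]) stool();
translate([193, 243, 707]) spool();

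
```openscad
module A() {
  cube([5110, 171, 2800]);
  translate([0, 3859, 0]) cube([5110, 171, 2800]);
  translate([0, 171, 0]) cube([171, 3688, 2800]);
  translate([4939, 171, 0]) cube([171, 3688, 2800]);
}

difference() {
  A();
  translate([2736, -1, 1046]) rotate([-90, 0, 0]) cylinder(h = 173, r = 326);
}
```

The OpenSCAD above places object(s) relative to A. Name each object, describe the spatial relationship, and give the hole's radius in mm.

The subtracted cylinder has r = 326 mm.

A is a house frame. The house frame has a circular hole through its front wall. The hole's radius is 326 mm.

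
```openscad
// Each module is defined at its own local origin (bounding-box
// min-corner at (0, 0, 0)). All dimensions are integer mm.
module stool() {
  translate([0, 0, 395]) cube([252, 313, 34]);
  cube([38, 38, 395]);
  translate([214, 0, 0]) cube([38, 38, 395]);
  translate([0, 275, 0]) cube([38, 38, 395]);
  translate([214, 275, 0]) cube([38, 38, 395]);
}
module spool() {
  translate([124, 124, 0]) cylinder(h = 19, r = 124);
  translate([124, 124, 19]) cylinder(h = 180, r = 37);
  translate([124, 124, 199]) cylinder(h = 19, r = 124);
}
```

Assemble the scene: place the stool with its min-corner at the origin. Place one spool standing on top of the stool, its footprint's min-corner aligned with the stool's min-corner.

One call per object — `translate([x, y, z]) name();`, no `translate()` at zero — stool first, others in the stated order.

stool();
translate([0, 0, 429]) spool();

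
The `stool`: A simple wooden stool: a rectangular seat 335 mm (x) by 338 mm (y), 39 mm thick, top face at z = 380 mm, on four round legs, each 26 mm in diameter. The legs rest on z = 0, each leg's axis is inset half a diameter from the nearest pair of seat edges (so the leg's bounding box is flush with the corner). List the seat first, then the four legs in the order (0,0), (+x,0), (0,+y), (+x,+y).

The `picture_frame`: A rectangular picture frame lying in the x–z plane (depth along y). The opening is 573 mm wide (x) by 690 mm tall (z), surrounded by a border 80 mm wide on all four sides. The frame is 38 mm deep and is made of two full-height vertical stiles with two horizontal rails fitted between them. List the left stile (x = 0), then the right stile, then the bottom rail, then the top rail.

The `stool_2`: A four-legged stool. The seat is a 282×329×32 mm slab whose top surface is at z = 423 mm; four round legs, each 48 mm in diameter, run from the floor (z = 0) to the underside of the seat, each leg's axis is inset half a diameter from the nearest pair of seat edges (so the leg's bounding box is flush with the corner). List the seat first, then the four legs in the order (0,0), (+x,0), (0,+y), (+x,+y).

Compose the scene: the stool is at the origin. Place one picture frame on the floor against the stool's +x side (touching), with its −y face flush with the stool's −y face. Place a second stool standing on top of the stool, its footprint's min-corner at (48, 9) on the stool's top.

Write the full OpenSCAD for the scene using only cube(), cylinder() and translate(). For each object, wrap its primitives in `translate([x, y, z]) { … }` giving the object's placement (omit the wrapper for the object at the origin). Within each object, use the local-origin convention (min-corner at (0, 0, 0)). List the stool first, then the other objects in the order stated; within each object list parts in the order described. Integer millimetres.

translate([0, 0, 341]) cube([335, 338, 39]);
translate([13, 13, 0]) cylinder(h = 341, r = 13);
translate([322, 13, 0]) cylinder(h = 341, r = 13);
translate([13, 325, 0]) cylinder(h = 341, r = 13);
translate([322, 325, 0]) cylinder(h = 341, r = 13);
translate([335, 0, 0]) {
  cube([80, 38, 850]);
  translate([653, 0, 0]) cube([80, 38, 850]);
  translate([80, 0, 0]) cube([573, 38, 80]);
  translate([80, 0, 770]) cube([573, 38, 80]);
}
translate([48, 9, 380]) {
  translate([0, 0, 391]) cube([282, 329, 32]);
  translate([24, 24, 0]) cylinder(h = 391, r = 24);
  translate([258, 24, 0]) cylinder(h = 391, r = 24);
  translate([24, 305, 0]) cylinder(h = 391, r = 24);
  translate([258, 305, 0]) cylinder(h = 391, r = 24);
}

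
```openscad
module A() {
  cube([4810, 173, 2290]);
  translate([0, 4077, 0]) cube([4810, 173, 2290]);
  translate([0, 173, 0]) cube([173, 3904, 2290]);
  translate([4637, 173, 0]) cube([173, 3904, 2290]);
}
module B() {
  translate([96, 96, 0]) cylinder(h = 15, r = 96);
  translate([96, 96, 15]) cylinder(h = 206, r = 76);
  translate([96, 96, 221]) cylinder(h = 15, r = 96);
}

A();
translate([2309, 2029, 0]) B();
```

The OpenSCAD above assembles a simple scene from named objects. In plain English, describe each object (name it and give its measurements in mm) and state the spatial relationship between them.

A is a box-shaped house frame (walls only): outside footprint 4810×4250 mm, wall height 2290 mm, wall thickness 173 mm. The two y-facing walls run the full x-width; the two x-facing walls fit between the inner faces of the y-facing walls.

B is a spool: two coaxial disc flanges of radius 96 mm and thickness 15 mm, joined by a core cylinder of radius 76 mm and height 206 mm. The lower flange rests on z = 0 and the three cylinders share a vertical axis.

The spool sits inside the house frame, centred.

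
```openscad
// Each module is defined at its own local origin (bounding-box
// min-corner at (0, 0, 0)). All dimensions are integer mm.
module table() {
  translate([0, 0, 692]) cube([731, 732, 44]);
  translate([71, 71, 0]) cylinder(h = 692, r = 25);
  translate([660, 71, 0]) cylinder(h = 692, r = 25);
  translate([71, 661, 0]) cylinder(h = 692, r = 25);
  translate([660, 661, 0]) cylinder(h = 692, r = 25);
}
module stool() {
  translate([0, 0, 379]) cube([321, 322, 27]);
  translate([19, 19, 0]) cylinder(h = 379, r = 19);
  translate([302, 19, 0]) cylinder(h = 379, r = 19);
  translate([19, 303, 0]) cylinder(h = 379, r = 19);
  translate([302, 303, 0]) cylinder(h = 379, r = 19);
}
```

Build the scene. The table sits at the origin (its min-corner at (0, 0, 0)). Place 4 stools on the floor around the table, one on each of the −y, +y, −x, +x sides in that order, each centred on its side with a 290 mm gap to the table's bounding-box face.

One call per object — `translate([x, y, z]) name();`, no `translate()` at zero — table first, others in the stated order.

table();
translate([205, -612, 0]) stool();
translate([205, 1022, 0]) stool();
translate([-611, 205, 0]) stool();
translate([1021, 205, 0]) stool();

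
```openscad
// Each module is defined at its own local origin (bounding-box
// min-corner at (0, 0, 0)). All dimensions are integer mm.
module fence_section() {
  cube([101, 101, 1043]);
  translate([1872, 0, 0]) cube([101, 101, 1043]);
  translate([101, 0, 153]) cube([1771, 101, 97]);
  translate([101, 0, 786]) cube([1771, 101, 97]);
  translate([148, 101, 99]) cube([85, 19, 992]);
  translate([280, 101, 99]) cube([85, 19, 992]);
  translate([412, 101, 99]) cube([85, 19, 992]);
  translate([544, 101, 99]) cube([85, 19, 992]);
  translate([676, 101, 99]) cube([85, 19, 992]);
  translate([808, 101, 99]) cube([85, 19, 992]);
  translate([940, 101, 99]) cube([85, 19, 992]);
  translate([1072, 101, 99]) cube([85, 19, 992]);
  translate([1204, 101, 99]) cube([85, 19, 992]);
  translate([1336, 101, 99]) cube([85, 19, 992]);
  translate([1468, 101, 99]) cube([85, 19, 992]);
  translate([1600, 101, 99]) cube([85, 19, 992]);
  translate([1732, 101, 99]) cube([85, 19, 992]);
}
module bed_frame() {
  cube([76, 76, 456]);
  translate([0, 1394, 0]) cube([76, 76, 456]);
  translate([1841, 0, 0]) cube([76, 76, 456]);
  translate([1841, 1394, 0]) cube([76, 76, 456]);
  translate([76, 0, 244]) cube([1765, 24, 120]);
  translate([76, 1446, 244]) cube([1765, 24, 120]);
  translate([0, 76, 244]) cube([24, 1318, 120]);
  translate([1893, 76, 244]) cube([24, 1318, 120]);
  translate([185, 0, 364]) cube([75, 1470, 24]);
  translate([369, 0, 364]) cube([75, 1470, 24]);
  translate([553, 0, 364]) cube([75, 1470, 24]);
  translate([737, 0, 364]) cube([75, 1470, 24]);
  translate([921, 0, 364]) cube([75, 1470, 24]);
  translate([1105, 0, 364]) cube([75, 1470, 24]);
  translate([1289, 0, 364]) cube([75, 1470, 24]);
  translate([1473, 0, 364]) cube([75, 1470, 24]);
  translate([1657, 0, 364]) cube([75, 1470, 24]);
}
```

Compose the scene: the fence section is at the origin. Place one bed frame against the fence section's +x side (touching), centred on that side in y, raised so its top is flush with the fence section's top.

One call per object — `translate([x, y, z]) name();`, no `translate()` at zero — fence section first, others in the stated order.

fence_section();
translate([1973, -675, 635]) bed_frame();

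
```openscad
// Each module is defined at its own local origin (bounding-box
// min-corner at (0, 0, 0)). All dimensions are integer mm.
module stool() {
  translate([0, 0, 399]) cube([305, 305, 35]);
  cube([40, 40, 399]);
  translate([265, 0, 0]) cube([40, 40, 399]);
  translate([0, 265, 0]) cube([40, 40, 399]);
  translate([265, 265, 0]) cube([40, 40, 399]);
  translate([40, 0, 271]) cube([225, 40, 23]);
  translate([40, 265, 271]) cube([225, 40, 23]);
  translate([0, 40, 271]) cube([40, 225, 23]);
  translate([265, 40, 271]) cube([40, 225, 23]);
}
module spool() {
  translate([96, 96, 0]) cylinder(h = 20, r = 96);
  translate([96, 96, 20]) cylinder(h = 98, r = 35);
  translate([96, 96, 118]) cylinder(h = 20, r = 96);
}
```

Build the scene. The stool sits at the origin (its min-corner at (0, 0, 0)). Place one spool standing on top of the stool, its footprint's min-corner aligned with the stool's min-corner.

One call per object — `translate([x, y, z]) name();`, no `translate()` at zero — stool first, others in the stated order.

stool();
translate([0, 0, 434]) spool();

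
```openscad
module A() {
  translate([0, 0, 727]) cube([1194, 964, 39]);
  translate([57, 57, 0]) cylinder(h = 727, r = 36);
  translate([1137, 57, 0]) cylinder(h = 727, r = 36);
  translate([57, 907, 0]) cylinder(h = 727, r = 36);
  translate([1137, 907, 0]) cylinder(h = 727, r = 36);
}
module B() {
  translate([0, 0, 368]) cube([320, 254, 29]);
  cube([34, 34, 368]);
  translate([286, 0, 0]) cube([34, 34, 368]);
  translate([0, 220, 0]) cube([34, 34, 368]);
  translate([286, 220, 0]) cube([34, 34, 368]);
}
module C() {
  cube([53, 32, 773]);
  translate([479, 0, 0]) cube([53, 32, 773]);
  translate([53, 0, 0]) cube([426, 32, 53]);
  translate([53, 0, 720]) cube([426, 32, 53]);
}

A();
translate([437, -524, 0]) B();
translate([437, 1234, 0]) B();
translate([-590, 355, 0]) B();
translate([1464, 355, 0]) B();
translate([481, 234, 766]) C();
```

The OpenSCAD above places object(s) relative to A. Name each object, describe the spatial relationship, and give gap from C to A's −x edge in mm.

The picture frame's min-x is at 481; the table's min-x is 0; gap = 481 mm.

A is a table. B is a stool. C is a picture frame. Four stools sit around the table at the −y, +y, −x, +x sides. The picture frame is on top of the table. The gap from the picture frame to the table's −x edge is 481 mm.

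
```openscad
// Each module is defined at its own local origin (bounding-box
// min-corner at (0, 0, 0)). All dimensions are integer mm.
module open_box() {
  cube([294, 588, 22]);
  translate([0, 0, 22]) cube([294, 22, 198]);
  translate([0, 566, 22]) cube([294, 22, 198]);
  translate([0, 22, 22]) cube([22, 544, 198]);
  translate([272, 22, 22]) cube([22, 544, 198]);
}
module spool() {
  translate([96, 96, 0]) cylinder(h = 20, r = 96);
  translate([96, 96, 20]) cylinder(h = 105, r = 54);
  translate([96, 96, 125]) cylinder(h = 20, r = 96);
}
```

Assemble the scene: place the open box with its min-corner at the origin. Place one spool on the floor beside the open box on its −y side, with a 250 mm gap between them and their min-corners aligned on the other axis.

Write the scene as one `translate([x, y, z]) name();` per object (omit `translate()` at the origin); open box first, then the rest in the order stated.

open_box();
translate([0, -442, 0]) spool();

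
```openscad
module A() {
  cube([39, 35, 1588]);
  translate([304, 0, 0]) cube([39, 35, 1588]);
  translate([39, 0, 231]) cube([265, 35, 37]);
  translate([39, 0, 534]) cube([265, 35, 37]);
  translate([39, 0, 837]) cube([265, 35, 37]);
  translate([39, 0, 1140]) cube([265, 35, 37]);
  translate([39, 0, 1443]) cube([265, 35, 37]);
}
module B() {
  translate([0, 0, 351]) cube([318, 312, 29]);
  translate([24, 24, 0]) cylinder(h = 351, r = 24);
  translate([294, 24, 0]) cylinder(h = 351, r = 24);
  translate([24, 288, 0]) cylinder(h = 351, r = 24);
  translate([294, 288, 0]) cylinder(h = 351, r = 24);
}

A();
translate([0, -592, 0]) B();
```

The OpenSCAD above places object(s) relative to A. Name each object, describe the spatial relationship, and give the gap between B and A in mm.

A is a ladder. B is a stool. The stool is on the floor beside the ladder on its −y side. The gap between the stool and the ladder is 280 mm.

The stool's nearest face is 280 mm from the ladder's −y face.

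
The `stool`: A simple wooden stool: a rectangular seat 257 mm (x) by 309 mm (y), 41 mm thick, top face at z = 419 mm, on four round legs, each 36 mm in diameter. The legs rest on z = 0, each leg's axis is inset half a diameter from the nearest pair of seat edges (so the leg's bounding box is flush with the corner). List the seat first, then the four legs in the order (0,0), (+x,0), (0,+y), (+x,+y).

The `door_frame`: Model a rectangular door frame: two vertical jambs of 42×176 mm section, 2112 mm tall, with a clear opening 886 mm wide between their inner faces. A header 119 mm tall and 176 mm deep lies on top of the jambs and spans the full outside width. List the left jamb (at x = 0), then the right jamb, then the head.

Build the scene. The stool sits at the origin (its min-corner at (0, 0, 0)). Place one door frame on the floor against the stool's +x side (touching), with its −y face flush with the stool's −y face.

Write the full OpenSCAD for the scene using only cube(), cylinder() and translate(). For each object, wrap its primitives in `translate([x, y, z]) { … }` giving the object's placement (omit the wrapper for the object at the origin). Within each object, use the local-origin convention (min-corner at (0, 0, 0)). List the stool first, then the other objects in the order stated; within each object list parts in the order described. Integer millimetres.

translate([0, 0, 378]) cube([257, 309, 41]);
translate([18, 18, 0]) cylinder(h = 378, r = 18);
translate([239, 18, 0]) cylinder(h = 378, r = 18);
translate([18, 291, 0]) cylinder(h = 378, r = 18);
translate([239, 291, 0]) cylinder(h = 378, r = 18);
translate([257, 0, 0]) {
  cube([42, 176, 2112]);
  translate([928, 0, 0]) cube([42, 176, 2112]);
  translate([0, 0, 2112]) cube([970, 176, 119]);
}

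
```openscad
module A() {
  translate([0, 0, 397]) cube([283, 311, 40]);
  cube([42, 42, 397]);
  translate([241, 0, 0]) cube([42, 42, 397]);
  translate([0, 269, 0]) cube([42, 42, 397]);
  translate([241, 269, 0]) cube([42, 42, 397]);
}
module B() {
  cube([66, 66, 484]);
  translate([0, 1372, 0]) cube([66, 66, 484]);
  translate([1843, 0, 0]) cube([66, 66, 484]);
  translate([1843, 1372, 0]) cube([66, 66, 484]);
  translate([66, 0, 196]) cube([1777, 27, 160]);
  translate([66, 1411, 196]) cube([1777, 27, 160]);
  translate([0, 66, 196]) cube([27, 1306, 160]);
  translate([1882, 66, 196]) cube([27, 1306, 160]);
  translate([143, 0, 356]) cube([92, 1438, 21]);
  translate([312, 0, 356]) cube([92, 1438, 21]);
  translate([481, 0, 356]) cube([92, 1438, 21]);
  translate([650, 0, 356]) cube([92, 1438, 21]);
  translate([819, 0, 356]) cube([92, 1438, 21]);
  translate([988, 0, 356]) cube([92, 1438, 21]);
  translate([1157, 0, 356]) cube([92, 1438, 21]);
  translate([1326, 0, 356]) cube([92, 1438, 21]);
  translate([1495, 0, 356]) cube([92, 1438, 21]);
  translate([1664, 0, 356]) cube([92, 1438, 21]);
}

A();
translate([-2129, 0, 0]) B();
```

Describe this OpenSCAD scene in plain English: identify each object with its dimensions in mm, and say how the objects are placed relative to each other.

A is a four-legged stool. The seat is 283×311 mm, 40 mm thick, top at z = 437 mm. It stands on four square legs, each 42×42 mm in cross-section, from z = 0 to the seat underside, each flush with a corner of the seat.

B is a bed frame 1909 mm long (x) by 1438 mm wide (y). Four 66×66 mm corner posts, 484 mm tall, at the corners of the footprint. Four rails of 27 mm thickness and 160 mm height run between adjacent posts with their undersides at z = 196 mm, their outer faces flush with the outside of the frame (the two x-running rails run between the posts' inner faces; the two y-running rails run between the posts' inner faces). 10 slats, each 92 mm wide (x) and 21 mm thick, lie across the top of the two x-running rails, running the full 1438 mm width of the frame in y; the slats are evenly spaced along x between the inner faces of the end posts with equal gaps (rounded down to the nearest mm) at the −x end and between each pair — any rounding remainder accumulates at the +x end.

The bed frame is on the floor beside the stool on its −x side.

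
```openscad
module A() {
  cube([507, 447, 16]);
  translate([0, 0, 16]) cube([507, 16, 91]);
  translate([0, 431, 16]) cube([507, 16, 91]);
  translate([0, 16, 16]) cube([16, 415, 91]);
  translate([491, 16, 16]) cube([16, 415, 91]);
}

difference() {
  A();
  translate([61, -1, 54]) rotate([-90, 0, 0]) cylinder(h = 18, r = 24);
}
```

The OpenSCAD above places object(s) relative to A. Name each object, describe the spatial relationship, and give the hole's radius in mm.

The subtracted cylinder has r = 24 mm.

A is an open box. The open box has a circular hole through its front wall. The hole's radius is 24 mm.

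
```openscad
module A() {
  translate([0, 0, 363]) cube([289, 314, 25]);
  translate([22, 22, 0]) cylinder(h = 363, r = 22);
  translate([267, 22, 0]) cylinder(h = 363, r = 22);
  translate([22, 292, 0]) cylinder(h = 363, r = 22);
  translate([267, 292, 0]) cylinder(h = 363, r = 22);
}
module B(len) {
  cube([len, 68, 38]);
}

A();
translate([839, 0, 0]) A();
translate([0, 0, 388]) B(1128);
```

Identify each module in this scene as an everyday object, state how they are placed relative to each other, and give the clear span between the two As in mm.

A is a stool. B is a beam. A beam spans the tops of two stools. The clear span between the two stools is 550 mm.

Second stool starts at x = 839; first ends at x = 289; clear span = 839 − 289 = 550 mm.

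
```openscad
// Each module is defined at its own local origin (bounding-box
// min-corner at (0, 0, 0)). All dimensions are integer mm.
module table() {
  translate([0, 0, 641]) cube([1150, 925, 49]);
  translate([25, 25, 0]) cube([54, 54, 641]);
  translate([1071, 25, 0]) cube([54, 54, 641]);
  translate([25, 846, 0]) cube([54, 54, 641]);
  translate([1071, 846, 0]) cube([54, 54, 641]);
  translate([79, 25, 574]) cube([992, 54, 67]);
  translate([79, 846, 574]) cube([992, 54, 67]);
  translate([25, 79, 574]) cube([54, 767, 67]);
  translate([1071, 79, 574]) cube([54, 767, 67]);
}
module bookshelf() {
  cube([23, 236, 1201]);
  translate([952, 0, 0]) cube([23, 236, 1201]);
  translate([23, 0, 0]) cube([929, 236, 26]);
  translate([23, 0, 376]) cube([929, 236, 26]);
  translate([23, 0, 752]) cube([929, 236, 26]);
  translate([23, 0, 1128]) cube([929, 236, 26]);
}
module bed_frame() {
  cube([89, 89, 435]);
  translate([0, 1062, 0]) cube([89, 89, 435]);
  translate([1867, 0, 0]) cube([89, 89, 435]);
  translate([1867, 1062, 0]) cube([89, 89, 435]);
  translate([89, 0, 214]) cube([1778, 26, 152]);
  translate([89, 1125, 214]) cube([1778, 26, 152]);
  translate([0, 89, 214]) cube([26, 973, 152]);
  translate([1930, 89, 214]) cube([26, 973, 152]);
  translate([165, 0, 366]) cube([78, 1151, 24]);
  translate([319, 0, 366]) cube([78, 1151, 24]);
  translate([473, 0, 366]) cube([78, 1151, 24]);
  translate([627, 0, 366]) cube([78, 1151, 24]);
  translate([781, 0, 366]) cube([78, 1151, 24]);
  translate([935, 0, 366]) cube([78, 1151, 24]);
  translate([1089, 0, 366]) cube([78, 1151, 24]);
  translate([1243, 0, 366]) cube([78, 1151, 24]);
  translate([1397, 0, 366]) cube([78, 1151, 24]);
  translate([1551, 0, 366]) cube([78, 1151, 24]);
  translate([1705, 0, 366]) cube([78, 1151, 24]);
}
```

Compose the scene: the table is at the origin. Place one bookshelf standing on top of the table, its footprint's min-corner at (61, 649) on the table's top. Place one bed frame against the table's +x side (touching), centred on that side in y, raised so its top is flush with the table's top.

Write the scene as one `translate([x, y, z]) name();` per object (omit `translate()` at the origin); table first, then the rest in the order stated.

table();
translate([61, 649, 690]) bookshelf();
translate([1150, -113, 255]) bed_frame();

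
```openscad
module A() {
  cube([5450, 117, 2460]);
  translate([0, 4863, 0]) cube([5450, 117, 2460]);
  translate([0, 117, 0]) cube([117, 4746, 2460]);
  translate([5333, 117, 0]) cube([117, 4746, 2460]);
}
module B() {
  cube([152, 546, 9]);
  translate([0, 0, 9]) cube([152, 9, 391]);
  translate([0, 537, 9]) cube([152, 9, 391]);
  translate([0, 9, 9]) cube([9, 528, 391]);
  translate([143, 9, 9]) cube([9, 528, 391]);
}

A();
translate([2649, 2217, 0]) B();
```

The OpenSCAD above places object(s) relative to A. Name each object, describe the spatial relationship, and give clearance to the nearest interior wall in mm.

A is a house frame. B is an open box. The open box sits inside the house frame, centred. The clearance to the nearest interior wall is 2100 mm.

Clearances: x = 2532, y = 2100; minimum 2100 mm.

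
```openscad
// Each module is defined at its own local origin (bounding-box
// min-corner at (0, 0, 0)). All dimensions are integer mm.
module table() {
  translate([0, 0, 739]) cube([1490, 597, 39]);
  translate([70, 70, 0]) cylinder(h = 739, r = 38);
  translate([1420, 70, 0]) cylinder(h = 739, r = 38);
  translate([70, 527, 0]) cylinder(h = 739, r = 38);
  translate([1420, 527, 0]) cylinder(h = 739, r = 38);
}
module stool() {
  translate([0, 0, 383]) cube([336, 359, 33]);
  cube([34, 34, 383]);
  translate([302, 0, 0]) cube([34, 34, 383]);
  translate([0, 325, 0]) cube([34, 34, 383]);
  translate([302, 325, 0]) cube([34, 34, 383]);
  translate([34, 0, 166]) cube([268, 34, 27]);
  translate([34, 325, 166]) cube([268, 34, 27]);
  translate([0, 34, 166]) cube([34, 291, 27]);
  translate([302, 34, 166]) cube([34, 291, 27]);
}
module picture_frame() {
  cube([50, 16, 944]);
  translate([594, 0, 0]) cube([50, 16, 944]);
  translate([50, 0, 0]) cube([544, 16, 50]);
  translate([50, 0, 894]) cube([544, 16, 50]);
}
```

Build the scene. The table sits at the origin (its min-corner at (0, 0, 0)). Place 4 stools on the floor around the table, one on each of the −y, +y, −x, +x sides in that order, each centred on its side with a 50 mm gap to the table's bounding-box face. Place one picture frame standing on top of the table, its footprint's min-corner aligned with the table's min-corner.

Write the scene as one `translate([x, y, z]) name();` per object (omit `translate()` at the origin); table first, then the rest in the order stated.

table();
translate([577, -409, 0]) stool();
translate([577, 647, 0]) stool();
translate([-386, 119, 0]) stool();
translate([1540, 119, 0]) stool();
translate([0, 0, 778]) picture_frame();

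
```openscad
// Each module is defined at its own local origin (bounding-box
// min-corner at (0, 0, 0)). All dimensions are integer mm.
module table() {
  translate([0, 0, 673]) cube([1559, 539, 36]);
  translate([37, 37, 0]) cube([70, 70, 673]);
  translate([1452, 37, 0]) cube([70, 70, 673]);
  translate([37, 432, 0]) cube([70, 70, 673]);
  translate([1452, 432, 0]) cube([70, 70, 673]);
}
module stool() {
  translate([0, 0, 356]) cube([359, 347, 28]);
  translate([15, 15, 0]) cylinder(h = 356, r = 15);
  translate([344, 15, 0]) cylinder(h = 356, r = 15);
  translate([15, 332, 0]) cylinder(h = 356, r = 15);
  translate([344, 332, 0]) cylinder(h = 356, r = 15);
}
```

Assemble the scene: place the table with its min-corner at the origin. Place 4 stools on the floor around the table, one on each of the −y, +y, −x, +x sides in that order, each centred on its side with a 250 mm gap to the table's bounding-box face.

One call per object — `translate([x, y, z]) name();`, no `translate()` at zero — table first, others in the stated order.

table();
translate([600, -597, 0]) stool();
translate([600, 789, 0]) stool();
translate([-609, 96, 0]) stool();
translate([1809, 96, 0]) stool();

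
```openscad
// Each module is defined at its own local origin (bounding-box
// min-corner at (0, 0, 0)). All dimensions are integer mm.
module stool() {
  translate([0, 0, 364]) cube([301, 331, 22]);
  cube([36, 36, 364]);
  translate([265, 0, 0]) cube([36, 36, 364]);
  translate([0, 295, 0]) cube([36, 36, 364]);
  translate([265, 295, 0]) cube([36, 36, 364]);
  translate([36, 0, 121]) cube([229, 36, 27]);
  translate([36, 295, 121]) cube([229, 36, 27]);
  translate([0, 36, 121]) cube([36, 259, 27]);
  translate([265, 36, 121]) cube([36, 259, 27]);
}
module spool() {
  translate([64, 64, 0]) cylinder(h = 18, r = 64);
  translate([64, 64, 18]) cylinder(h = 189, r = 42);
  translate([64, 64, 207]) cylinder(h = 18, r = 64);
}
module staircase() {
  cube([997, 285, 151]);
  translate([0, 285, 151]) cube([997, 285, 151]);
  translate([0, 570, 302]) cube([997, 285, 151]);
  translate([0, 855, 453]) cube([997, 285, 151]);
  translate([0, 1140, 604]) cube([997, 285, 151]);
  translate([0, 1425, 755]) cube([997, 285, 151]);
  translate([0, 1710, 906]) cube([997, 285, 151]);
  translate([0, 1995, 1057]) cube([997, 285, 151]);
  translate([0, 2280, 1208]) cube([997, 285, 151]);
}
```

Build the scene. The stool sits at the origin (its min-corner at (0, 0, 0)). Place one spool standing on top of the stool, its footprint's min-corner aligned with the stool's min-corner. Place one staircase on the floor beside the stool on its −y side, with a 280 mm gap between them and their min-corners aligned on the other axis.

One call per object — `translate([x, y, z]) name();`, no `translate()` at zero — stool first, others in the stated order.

stool();
translate([0, 0, 386]) spool();
translate([0, -2845, 0]) staircase();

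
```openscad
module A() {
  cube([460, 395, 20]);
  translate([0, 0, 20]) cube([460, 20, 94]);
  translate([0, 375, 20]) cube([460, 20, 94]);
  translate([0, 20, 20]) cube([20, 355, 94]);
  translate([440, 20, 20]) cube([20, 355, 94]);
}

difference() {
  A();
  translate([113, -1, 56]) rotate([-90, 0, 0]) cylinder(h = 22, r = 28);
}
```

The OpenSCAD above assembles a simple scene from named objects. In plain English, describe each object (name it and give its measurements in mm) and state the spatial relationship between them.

A is an open-topped rectangular box: outside dimensions 460×395×114 mm, with a uniform wall and base thickness of 20 mm. The base is a full 460×395 slab on the floor; four walls sit on top of the base. The front and back walls (the −y and +y sides) span the full width; the two side walls fit between them.

The open box has a circular hole of radius 28 mm through its front wall, centred at (x = 113, z = 56).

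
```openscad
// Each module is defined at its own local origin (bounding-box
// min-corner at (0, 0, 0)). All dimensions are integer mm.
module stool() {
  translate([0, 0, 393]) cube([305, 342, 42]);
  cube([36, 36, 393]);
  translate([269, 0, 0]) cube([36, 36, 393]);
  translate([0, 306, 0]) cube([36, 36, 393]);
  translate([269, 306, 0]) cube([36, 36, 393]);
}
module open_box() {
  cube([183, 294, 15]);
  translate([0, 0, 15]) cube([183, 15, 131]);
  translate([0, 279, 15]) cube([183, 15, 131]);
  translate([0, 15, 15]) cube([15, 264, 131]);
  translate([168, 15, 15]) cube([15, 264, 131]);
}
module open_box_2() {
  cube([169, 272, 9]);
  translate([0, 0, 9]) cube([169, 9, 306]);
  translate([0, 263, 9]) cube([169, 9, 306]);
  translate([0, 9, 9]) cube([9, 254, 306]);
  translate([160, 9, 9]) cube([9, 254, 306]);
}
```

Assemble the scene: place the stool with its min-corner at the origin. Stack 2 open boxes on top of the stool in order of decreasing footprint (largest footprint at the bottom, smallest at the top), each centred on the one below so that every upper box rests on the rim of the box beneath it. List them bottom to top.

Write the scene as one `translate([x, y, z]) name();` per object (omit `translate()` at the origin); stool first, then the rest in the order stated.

stool();
translate([61, 24, 435]) open_box();
translate([68, 35, 581]) open_box_2();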